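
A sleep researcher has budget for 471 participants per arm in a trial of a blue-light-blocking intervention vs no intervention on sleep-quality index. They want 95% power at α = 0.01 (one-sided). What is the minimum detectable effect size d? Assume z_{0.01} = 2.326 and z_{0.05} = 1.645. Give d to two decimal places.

d_min ≈ 0.26

For two independent groups of n = 471 each: d_min = (z_{α} + z_β)·√(2/n).
z-sum = 2.326 + 1.645 = 3.971.
d_min = 3.971 × √(2/471) = 3.971 × 0.0652 = 0.259.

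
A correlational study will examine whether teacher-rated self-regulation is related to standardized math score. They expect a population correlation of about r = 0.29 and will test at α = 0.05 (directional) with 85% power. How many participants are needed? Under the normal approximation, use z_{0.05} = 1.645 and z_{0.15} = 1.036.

n = 84

Fisher's z: C = ½·ln((1+r)/(1−r)) = ½·ln(1.8169) = 0.2986.
n = ((z_{α} + z_β)/C)² + 3.
(1.645 + 1.036) / 0.2986 = 2.681 / 0.2986 = 8.979.
n = 8.979² + 3 = 80.61 + 3 = 83.6.
Round up.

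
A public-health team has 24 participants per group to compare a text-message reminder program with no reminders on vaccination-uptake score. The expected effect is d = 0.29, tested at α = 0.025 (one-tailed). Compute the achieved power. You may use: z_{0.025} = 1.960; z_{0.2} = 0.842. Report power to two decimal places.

power ≈ 0.17

For two equal groups, power = Φ(d·√(n/2) − z_{α}).
d·√(n/2) = 0.29 × √(24/2) = 0.29 × 3.464 = 1.005.
z_β = 1.005 − 1.960 = -0.955.
Power = Φ(-0.955) = 0.170.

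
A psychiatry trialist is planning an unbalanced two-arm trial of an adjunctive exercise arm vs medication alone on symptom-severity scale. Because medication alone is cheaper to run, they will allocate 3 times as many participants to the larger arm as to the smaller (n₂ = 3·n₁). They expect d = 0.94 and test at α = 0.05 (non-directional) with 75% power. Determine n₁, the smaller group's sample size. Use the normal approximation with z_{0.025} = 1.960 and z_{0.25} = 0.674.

With allocation ratio k = n₂/n₁ = 3, Var(x̄₁−x̄₂) = σ²(1/n₁ + 1/(k·n₁)) = σ²·(k+1)/(k·n₁).
So n₁ = (1 + 1/k)·((z_{α/2} + z_β)/d)² = 1.333 × (2.634/0.94)².
n₁ = 1.333 × 7.85 = 10.5.
Round up: n₁ = 11, giving n₂ = 3 × 11 = 33.

n₁ = 11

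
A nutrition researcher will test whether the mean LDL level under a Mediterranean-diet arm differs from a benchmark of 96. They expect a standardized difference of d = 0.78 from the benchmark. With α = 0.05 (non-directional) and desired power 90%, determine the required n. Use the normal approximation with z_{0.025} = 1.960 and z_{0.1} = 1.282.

n = 18

For a one-sample test: n = ((z_{α/2} + z_β) / d)².
z_{α/2} + z_β = 1.960 + 1.282 = 3.242.
n = (3.242 / 0.78)² = 4.156² = 17.28.
Round up.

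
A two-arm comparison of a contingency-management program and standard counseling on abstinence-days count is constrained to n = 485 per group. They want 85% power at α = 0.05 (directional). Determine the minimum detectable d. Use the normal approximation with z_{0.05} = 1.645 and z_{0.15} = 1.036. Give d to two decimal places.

d_min ≈ 0.17

For two independent groups of n = 485 each: d_min = (z_{α} + z_β)·√(2/n).
z-sum = 1.645 + 1.036 = 2.681.
d_min = 2.681 × √(2/485) = 2.681 × 0.0642 = 0.172.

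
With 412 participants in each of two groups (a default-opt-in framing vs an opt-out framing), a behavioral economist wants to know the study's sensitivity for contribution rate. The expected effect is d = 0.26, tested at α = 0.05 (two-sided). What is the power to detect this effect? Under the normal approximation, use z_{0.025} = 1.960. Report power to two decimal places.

For two equal groups, power = Φ(d·√(n/2) − z_{α/2}).
d·√(n/2) = 0.26 × √(412/2) = 0.26 × 14.353 = 3.732.
z_β = 3.732 − 1.960 = 1.772.
Power = Φ(1.772) = 0.962.

power ≈ 0.96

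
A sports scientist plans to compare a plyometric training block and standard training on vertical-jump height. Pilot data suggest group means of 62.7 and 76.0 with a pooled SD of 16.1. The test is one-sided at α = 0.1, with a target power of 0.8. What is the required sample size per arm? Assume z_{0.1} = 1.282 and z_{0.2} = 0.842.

Cohen's d = |M₁ − M₂| / SD_pooled = |62.7 − 76.0| / 16.1 = 13.3 / 16.1 = 0.826.
For two independent groups with equal n: n = 2·((z_{α} + z_β) / d)².
z_{α} + z_β = 1.282 + 0.842 = 2.124.
n = 2 × (2.124 / 0.826)² = 2 × 2.571² = 2 × 6.61 = 13.2.
Round up to the next whole participant.

n = 14 per group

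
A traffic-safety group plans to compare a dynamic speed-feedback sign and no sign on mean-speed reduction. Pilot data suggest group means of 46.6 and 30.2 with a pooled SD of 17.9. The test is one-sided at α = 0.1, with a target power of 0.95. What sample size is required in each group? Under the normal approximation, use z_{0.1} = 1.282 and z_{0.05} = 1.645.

n = 21 per group

Cohen's d = |M₁ − M₂| / SD_pooled = |46.6 − 30.2| / 17.9 = 16.4 / 17.9 = 0.916.
For two independent groups with equal n: n = 2·((z_{α} + z_β) / d)².
z_{α} + z_β = 1.282 + 1.645 = 2.927.
n = 2 × (2.927 / 0.916)² = 2 × 3.195² = 2 × 10.21 = 20.4.
Round up to the next whole participant.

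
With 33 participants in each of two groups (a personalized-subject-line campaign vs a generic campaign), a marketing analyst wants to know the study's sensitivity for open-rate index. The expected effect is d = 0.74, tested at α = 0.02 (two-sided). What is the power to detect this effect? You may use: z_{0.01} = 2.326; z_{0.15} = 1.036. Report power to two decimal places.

For two equal groups, power = Φ(d·√(n/2) − z_{α/2}).
d·√(n/2) = 0.74 × √(33/2) = 0.74 × 4.062 = 3.006.
z_β = 3.006 − 2.326 = 0.680.
Power = Φ(0.680) = 0.752.

power ≈ 0.75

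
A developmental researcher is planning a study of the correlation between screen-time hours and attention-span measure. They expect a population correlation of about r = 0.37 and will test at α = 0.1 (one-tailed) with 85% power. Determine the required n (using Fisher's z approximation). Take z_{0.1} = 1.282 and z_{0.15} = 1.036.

n = 39

Fisher's z: C = ½·ln((1+r)/(1−r)) = ½·ln(2.1746) = 0.3884.
n = ((z_{α} + z_β)/C)² + 3.
(1.282 + 1.036) / 0.3884 = 2.318 / 0.3884 = 5.968.
n = 5.968² + 3 = 35.62 + 3 = 38.6.
Round up.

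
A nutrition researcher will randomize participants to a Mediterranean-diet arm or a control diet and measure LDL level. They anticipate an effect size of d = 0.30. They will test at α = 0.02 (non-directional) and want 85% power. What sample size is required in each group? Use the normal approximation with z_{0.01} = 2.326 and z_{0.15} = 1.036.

n = 252 per group

For two independent groups with equal n: n = 2·((z_{α/2} + z_β) / d)².
z_{α/2} + z_β = 2.326 + 1.036 = 3.362.
n = 2 × (3.362 / 0.30)² = 2 × 11.207² = 2 × 125.59 = 251.2.
Round up to the next whole participant.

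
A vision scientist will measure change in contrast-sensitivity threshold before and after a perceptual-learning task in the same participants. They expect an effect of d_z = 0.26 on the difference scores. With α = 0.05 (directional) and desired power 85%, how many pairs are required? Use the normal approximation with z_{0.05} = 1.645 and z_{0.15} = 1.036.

For a paired (one-sample on differences) test: n = ((z_{α} + z_β) / d)².
z_{α} + z_β = 1.645 + 1.036 = 2.681.
n = (2.681 / 0.26)² = 10.312² = 106.33.
Round up.

n = 107 pairs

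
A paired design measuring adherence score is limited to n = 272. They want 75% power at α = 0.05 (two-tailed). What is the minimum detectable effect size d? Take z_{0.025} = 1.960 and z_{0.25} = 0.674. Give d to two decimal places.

d_min ≈ 0.16

For a single sample (or paired design) of n = 272: d_min = (z_{α/2} + z_β)/√n.
z-sum = 1.960 + 0.674 = 2.634.
d_min = 2.634 / √272 = 2.634 / 16.492 = 0.160.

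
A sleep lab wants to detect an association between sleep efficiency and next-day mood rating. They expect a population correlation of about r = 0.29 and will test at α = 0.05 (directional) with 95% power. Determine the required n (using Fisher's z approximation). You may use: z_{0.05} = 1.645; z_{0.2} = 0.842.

n = 125

Fisher's z: C = ½·ln((1+r)/(1−r)) = ½·ln(1.8169) = 0.2986.
n = ((z_{α} + z_β)/C)² + 3.
(1.645 + 1.645) / 0.2986 = 3.290 / 0.2986 = 11.018.
n = 11.018² + 3 = 121.40 + 3 = 124.4.
Round up.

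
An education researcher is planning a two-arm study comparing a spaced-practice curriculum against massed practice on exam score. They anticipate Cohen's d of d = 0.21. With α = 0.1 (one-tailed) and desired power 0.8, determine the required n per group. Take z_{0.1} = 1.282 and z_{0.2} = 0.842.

For two independent groups with equal n: n = 2·((z_{α} + z_β) / d)².
z_{α} + z_β = 1.282 + 0.842 = 2.124.
n = 2 × (2.124 / 0.21)² = 2 × 10.114² = 2 × 102.30 = 204.6.
Round up to the next whole participant.

n = 205 per group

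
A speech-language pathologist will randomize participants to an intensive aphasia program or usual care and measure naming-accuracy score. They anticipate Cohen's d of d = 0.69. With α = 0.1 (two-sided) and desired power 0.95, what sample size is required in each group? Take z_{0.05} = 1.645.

n = 46 per group

For two independent groups with equal n: n = 2·((z_{α/2} + z_β) / d)².
z_{α/2} + z_β = 1.645 + 1.645 = 3.290.
n = 2 × (3.290 / 0.69)² = 2 × 4.768² = 2 × 22.73 = 45.5.
Round up to the next whole participant.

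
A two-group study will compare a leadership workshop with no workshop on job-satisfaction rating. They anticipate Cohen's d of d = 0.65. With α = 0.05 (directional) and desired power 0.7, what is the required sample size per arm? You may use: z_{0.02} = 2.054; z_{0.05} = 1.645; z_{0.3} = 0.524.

For two independent groups with equal n: n = 2·((z_{α} + z_β) / d)².
z_{α} + z_β = 1.645 + 0.524 = 2.169.
n = 2 × (2.169 / 0.65)² = 2 × 3.337² = 2 × 11.14 = 22.3.
Round up to the next whole participant.

n = 23 per group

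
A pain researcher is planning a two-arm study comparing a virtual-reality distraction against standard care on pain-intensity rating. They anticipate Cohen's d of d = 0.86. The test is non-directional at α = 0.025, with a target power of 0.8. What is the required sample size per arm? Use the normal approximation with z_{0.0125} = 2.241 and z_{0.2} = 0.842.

For two independent groups with equal n: n = 2·((z_{α/2} + z_β) / d)².
z_{α/2} + z_β = 2.241 + 0.842 = 3.083.
n = 2 × (3.083 / 0.86)² = 2 × 3.585² = 2 × 12.85 = 25.7.
Round up to the next whole participant.

n = 26 per group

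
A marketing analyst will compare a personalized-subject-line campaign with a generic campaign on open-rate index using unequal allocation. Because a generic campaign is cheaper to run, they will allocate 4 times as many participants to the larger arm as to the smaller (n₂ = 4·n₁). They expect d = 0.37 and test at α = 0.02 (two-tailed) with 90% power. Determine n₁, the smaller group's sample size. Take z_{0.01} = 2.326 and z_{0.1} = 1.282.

With allocation ratio k = n₂/n₁ = 4, Var(x̄₁−x̄₂) = σ²(1/n₁ + 1/(k·n₁)) = σ²·(k+1)/(k·n₁).
So n₁ = (1 + 1/k)·((z_{α/2} + z_β)/d)² = 1.250 × (3.608/0.37)².
n₁ = 1.250 × 95.09 = 118.9.
Round up: n₁ = 119, giving n₂ = 4 × 119 = 476.

n₁ = 119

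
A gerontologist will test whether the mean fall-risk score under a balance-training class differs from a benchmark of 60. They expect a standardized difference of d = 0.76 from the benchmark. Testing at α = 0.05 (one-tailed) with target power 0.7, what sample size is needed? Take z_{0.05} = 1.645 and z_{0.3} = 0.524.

For a one-sample test: n = ((z_{α} + z_β) / d)².
z_{α} + z_β = 1.645 + 0.524 = 2.169.
n = (2.169 / 0.76)² = 2.854² = 8.15.
Round up.

n = 9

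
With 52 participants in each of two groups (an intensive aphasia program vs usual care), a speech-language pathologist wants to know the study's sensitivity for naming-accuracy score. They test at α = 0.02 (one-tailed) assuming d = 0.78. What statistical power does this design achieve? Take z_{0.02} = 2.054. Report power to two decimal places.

power ≈ 0.97

For two equal groups, power = Φ(d·√(n/2) − z_{α}).
d·√(n/2) = 0.78 × √(52/2) = 0.78 × 5.099 = 3.977.
z_β = 3.977 − 2.054 = 1.923.
Power = Φ(1.923) = 0.973.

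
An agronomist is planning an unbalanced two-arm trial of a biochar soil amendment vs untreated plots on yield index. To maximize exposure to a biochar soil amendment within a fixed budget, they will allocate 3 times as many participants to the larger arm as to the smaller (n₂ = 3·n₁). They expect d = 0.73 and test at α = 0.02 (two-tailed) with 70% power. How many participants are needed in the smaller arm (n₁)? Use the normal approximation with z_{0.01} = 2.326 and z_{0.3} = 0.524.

With allocation ratio k = n₂/n₁ = 3, Var(x̄₁−x̄₂) = σ²(1/n₁ + 1/(k·n₁)) = σ²·(k+1)/(k·n₁).
So n₁ = (1 + 1/k)·((z_{α/2} + z_β)/d)² = 1.333 × (2.850/0.73)².
n₁ = 1.333 × 15.24 = 20.3.
Round up: n₁ = 21, giving n₂ = 3 × 21 = 63.

n₁ = 21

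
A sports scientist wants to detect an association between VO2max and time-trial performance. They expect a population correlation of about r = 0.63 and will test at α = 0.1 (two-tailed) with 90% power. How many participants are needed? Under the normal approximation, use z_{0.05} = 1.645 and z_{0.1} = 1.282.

Fisher's z: C = ½·ln((1+r)/(1−r)) = ½·ln(4.4054) = 0.7414.
n = ((z_{α/2} + z_β)/C)² + 3.
(1.645 + 1.282) / 0.7414 = 2.927 / 0.7414 = 3.948.
n = 3.948² + 3 = 15.59 + 3 = 18.6.
Round up.

n = 19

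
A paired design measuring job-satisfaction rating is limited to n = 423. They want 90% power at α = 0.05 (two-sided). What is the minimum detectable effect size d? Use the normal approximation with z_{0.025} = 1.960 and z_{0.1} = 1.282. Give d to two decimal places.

For a single sample (or paired design) of n = 423: d_min = (z_{α/2} + z_β)/√n.
z-sum = 1.960 + 1.282 = 3.242.
d_min = 3.242 / √423 = 3.242 / 20.567 = 0.158.

d_min ≈ 0.16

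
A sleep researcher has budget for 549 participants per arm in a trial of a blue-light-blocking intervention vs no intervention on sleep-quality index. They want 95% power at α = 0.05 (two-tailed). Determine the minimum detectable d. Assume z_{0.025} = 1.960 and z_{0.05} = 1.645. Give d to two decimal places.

For two independent groups of n = 549 each: d_min = (z_{α/2} + z_β)·√(2/n).
z-sum = 1.960 + 1.645 = 3.605.
d_min = 3.605 × √(2/549) = 3.605 × 0.0604 = 0.218.

d_min ≈ 0.22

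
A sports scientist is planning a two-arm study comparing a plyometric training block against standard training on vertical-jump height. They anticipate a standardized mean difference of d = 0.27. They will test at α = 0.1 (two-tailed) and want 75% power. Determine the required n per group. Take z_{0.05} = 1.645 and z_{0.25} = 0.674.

n = 148 per group

For two independent groups with equal n: n = 2·((z_{α/2} + z_β) / d)².
z_{α/2} + z_β = 1.645 + 0.674 = 2.319.
n = 2 × (2.319 / 0.27)² = 2 × 8.589² = 2 × 73.77 = 147.5.
Round up to the next whole participant.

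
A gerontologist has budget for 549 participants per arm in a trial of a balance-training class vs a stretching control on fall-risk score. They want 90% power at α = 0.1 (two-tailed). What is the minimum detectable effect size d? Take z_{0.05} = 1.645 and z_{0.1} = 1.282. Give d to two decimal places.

For two independent groups of n = 549 each: d_min = (z_{α/2} + z_β)·√(2/n).
z-sum = 1.645 + 1.282 = 2.927.
d_min = 2.927 × √(2/549) = 2.927 × 0.0604 = 0.177.

d_min ≈ 0.18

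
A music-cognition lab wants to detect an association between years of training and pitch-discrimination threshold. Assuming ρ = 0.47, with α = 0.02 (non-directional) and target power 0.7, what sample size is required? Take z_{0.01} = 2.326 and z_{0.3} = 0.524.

Fisher's z: C = ½·ln((1+r)/(1−r)) = ½·ln(2.7736) = 0.5101.
n = ((z_{α/2} + z_β)/C)² + 3.
(2.326 + 0.524) / 0.5101 = 2.850 / 0.5101 = 5.587.
n = 5.587² + 3 = 31.22 + 3 = 34.2.
Round up.

n = 35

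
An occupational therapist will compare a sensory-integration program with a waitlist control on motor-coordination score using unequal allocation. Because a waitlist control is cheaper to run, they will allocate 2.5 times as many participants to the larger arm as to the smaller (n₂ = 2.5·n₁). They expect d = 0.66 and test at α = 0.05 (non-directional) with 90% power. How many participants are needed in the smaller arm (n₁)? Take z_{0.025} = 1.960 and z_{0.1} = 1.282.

n₁ = 34

With allocation ratio k = n₂/n₁ = 2.5, Var(x̄₁−x̄₂) = σ²(1/n₁ + 1/(k·n₁)) = σ²·(k+1)/(k·n₁).
So n₁ = (1 + 1/k)·((z_{α/2} + z_β)/d)² = 1.400 × (3.242/0.66)².
n₁ = 1.400 × 24.13 = 33.8.
Round up: n₁ = 34, giving n₂ = 2.5 × 34 = 85.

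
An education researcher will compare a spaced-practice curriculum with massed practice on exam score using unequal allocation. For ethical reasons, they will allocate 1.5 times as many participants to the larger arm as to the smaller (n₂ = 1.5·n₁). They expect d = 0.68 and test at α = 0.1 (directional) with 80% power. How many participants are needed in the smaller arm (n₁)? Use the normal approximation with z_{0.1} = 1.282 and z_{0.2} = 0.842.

n₁ = 17

With allocation ratio k = n₂/n₁ = 1.5, Var(x̄₁−x̄₂) = σ²(1/n₁ + 1/(k·n₁)) = σ²·(k+1)/(k·n₁).
So n₁ = (1 + 1/k)·((z_{α} + z_β)/d)² = 1.667 × (2.124/0.68)².
n₁ = 1.667 × 9.76 = 16.3.
Round up: n₁ = 17, giving n₂ = ⌈1.5 × 17⌉ = ⌈25.5⌉ = 26.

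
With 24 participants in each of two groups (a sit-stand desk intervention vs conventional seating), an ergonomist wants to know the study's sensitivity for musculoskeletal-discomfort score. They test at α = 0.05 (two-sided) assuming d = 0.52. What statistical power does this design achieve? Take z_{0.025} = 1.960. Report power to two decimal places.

power ≈ 0.44

For two equal groups, power = Φ(d·√(n/2) − z_{α/2}).
d·√(n/2) = 0.52 × √(24/2) = 0.52 × 3.464 = 1.801.
z_β = 1.801 − 1.960 = -0.159.
Power = Φ(-0.159) = 0.437.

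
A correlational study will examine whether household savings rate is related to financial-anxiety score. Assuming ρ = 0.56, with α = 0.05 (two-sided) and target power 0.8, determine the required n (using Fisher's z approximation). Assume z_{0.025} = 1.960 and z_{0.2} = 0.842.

n = 23

Fisher's z: C = ½·ln((1+r)/(1−r)) = ½·ln(3.5455) = 0.6328.
n = ((z_{α/2} + z_β)/C)² + 3.
(1.960 + 0.842) / 0.6328 = 2.802 / 0.6328 = 4.428.
n = 4.428² + 3 = 19.61 + 3 = 22.6.
Round up.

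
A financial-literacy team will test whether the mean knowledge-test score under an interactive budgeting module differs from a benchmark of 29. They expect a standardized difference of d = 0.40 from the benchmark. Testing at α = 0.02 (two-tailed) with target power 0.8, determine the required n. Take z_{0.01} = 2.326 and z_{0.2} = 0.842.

n = 63

For a one-sample test: n = ((z_{α/2} + z_β) / d)².
z_{α/2} + z_β = 2.326 + 0.842 = 3.168.
n = (3.168 / 0.40)² = 7.920² = 62.73.
Round up.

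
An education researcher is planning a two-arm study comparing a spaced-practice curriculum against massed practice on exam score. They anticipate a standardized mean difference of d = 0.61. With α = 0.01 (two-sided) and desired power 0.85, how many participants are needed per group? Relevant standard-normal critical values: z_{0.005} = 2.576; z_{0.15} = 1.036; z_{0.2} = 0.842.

For two independent groups with equal n: n = 2·((z_{α/2} + z_β) / d)².
z_{α/2} + z_β = 2.576 + 1.036 = 3.612.
n = 2 × (3.612 / 0.61)² = 2 × 5.921² = 2 × 35.06 = 70.1.
Round up to the next whole participant.

n = 71 per group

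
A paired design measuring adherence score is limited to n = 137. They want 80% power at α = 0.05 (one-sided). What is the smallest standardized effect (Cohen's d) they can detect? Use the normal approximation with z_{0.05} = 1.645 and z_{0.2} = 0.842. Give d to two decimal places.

For a single sample (or paired design) of n = 137: d_min = (z_{α} + z_β)/√n.
z-sum = 1.645 + 0.842 = 2.487.
d_min = 2.487 / √137 = 2.487 / 11.705 = 0.212.

d_min ≈ 0.21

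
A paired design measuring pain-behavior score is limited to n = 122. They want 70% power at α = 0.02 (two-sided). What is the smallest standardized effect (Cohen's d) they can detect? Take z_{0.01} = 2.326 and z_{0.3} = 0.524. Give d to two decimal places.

For a single sample (or paired design) of n = 122: d_min = (z_{α/2} + z_β)/√n.
z-sum = 2.326 + 0.524 = 2.850.
d_min = 2.850 / √122 = 2.850 / 11.045 = 0.258.

d_min ≈ 0.26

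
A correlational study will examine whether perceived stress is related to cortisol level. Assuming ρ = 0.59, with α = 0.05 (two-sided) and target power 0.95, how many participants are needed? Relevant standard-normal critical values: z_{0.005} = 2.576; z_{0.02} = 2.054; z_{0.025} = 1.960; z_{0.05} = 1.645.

n = 32

Fisher's z: C = ½·ln((1+r)/(1−r)) = ½·ln(3.8780) = 0.6777.
n = ((z_{α/2} + z_β)/C)² + 3.
(1.960 + 1.645) / 0.6777 = 3.605 / 0.6777 = 5.319.
n = 5.319² + 3 = 28.30 + 3 = 31.3.
Round up.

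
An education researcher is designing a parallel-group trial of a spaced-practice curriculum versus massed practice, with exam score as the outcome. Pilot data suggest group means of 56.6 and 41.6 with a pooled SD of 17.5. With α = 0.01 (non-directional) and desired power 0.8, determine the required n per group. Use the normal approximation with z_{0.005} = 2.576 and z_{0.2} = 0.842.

n = 32 per group

Cohen's d = |M₁ − M₂| / SD_pooled = |56.6 − 41.6| / 17.5 = 15.0 / 17.5 = 0.857.
For two independent groups with equal n: n = 2·((z_{α/2} + z_β) / d)².
z_{α/2} + z_β = 2.576 + 0.842 = 3.418.
n = 2 × (3.418 / 0.857)² = 2 × 3.988² = 2 × 15.91 = 31.8.
Round up to the next whole participant.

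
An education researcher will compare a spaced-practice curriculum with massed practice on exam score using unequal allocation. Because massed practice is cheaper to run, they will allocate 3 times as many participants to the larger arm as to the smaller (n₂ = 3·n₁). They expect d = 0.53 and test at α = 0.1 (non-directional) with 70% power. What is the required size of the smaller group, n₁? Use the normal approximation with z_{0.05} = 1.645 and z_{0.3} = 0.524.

With allocation ratio k = n₂/n₁ = 3, Var(x̄₁−x̄₂) = σ²(1/n₁ + 1/(k·n₁)) = σ²·(k+1)/(k·n₁).
So n₁ = (1 + 1/k)·((z_{α/2} + z_β)/d)² = 1.333 × (2.169/0.53)².
n₁ = 1.333 × 16.75 = 22.3.
Round up: n₁ = 23, giving n₂ = 3 × 23 = 69.

n₁ = 23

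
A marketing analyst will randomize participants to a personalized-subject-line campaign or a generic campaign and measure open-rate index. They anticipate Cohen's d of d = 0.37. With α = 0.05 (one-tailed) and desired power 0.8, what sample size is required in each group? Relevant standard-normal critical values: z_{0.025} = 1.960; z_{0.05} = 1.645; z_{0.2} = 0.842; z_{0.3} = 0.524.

n = 91 per group

For two independent groups with equal n: n = 2·((z_{α} + z_β) / d)².
z_{α} + z_β = 1.645 + 0.842 = 2.487.
n = 2 × (2.487 / 0.37)² = 2 × 6.722² = 2 × 45.18 = 90.4.
Round up to the next whole participant.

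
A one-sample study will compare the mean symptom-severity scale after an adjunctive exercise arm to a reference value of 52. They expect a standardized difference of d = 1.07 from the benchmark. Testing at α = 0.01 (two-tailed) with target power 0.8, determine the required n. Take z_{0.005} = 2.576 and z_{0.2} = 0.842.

For a one-sample test: n = ((z_{α/2} + z_β) / d)².
z_{α/2} + z_β = 2.576 + 0.842 = 3.418.
n = (3.418 / 1.07)² = 3.194² = 10.20.
Round up.

n = 11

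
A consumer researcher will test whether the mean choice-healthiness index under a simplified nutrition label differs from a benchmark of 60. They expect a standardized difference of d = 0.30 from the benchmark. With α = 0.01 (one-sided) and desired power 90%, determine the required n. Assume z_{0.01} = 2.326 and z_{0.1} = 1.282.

n = 145

For a one-sample test: n = ((z_{α} + z_β) / d)².
z_{α} + z_β = 2.326 + 1.282 = 3.608.
n = (3.608 / 0.30)² = 12.027² = 144.64.
Round up.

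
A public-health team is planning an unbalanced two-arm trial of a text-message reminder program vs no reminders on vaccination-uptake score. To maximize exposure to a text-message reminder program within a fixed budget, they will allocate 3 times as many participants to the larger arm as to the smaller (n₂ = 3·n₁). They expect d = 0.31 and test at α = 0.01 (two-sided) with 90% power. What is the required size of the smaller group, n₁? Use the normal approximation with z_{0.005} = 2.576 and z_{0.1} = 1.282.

With allocation ratio k = n₂/n₁ = 3, Var(x̄₁−x̄₂) = σ²(1/n₁ + 1/(k·n₁)) = σ²·(k+1)/(k·n₁).
So n₁ = (1 + 1/k)·((z_{α/2} + z_β)/d)² = 1.333 × (3.858/0.31)².
n₁ = 1.333 × 154.88 = 206.5.
Round up: n₁ = 207, giving n₂ = 3 × 207 = 621.

n₁ = 207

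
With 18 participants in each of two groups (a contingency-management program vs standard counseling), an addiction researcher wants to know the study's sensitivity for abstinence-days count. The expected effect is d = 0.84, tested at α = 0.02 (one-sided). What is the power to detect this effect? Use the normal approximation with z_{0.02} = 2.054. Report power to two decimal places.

power ≈ 0.68

For two equal groups, power = Φ(d·√(n/2) − z_{α}).
d·√(n/2) = 0.84 × √(18/2) = 0.84 × 3.000 = 2.520.
z_β = 2.520 − 2.054 = 0.466.
Power = Φ(0.466) = 0.679.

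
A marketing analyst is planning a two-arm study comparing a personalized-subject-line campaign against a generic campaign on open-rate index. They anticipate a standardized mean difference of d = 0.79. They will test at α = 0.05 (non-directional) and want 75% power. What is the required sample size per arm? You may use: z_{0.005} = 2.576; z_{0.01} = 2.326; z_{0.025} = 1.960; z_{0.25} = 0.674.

n = 23 per group

For two independent groups with equal n: n = 2·((z_{α/2} + z_β) / d)².
z_{α/2} + z_β = 1.960 + 0.674 = 2.634.
n = 2 × (2.634 / 0.79)² = 2 × 3.334² = 2 × 11.12 = 22.2.
Round up to the next whole participant.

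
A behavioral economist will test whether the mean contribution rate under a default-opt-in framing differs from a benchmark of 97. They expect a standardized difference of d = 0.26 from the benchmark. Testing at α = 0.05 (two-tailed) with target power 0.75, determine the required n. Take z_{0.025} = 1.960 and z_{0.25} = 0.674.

n = 103

For a one-sample test: n = ((z_{α/2} + z_β) / d)².
z_{α/2} + z_β = 1.960 + 0.674 = 2.634.
n = (2.634 / 0.26)² = 10.131² = 102.63.
Round up.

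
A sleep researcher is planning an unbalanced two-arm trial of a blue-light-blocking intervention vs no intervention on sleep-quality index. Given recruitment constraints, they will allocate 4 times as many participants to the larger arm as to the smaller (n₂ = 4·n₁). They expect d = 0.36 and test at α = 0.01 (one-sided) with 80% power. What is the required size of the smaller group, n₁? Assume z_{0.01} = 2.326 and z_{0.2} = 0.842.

With allocation ratio k = n₂/n₁ = 4, Var(x̄₁−x̄₂) = σ²(1/n₁ + 1/(k·n₁)) = σ²·(k+1)/(k·n₁).
So n₁ = (1 + 1/k)·((z_{α} + z_β)/d)² = 1.250 × (3.168/0.36)².
n₁ = 1.250 × 77.44 = 96.8.
Round up: n₁ = 97, giving n₂ = 4 × 97 = 388.

n₁ = 97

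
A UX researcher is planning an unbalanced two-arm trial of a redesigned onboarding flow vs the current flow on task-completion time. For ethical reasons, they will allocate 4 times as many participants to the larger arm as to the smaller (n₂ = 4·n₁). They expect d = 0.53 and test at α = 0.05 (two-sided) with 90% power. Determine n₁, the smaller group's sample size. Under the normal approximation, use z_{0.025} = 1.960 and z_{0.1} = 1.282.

With allocation ratio k = n₂/n₁ = 4, Var(x̄₁−x̄₂) = σ²(1/n₁ + 1/(k·n₁)) = σ²·(k+1)/(k·n₁).
So n₁ = (1 + 1/k)·((z_{α/2} + z_β)/d)² = 1.250 × (3.242/0.53)².
n₁ = 1.250 × 37.42 = 46.8.
Round up: n₁ = 47, giving n₂ = 4 × 47 = 188.

n₁ = 47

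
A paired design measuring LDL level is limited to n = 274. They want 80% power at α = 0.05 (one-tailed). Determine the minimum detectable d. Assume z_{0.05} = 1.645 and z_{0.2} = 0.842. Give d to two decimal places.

For a single sample (or paired design) of n = 274: d_min = (z_{α} + z_β)/√n.
z-sum = 1.645 + 0.842 = 2.487.
d_min = 2.487 / √274 = 2.487 / 16.553 = 0.150.

d_min ≈ 0.15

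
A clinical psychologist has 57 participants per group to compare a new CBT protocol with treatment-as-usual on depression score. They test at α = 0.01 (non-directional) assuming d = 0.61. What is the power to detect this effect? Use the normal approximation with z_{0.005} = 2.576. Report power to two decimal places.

power ≈ 0.75

For two equal groups, power = Φ(d·√(n/2) − z_{α/2}).
d·√(n/2) = 0.61 × √(57/2) = 0.61 × 5.339 = 3.257.
z_β = 3.257 − 2.576 = 0.681.
Power = Φ(0.681) = 0.752.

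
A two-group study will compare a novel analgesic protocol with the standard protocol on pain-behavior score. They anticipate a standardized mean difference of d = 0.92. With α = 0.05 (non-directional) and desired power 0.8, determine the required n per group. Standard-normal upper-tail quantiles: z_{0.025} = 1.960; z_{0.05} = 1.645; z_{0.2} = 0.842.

For two independent groups with equal n: n = 2·((z_{α/2} + z_β) / d)².
z_{α/2} + z_β = 1.960 + 0.842 = 2.802.
n = 2 × (2.802 / 0.92)² = 2 × 3.046² = 2 × 9.28 = 18.6.
Round up to the next whole participant.

n = 19 per group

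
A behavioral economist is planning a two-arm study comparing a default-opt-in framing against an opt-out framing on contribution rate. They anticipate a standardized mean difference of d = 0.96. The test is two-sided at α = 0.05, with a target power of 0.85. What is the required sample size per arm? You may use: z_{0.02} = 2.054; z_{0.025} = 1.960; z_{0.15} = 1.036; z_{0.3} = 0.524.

For two independent groups with equal n: n = 2·((z_{α/2} + z_β) / d)².
z_{α/2} + z_β = 1.960 + 1.036 = 2.996.
n = 2 × (2.996 / 0.96)² = 2 × 3.121² = 2 × 9.74 = 19.5.
Round up to the next whole participant.

n = 20 per group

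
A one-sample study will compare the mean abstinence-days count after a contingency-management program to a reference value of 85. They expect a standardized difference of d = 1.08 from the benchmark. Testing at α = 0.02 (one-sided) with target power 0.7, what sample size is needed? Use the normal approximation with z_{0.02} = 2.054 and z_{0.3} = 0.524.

n = 6

For a one-sample test: n = ((z_{α} + z_β) / d)².
z_{α} + z_β = 2.054 + 0.524 = 2.578.
n = (2.578 / 1.08)² = 2.387² = 5.70.
Round up.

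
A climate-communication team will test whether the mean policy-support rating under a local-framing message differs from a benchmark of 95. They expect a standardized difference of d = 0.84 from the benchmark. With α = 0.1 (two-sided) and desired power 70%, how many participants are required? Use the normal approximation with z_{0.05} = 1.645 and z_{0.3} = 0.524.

n = 7

For a one-sample test: n = ((z_{α/2} + z_β) / d)².
z_{α/2} + z_β = 1.645 + 0.524 = 2.169.
n = (2.169 / 0.84)² = 2.582² = 6.67.
Round up.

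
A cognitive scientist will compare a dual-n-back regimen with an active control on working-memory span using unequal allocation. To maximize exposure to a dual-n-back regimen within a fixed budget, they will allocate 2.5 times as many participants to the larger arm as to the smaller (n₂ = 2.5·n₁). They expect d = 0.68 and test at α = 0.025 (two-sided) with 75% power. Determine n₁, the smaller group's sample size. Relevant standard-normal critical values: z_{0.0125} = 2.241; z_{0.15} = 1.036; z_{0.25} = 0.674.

With allocation ratio k = n₂/n₁ = 2.5, Var(x̄₁−x̄₂) = σ²(1/n₁ + 1/(k·n₁)) = σ²·(k+1)/(k·n₁).
So n₁ = (1 + 1/k)·((z_{α/2} + z_β)/d)² = 1.400 × (2.915/0.68)².
n₁ = 1.400 × 18.38 = 25.7.
Round up: n₁ = 26, giving n₂ = 2.5 × 26 = 65.

n₁ = 26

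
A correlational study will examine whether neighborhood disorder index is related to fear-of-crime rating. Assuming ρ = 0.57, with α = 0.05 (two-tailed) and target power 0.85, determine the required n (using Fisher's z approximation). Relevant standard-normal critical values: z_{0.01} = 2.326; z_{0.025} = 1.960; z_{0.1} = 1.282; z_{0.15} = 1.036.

n = 25

Fisher's z: C = ½·ln((1+r)/(1−r)) = ½·ln(3.6512) = 0.6475.
n = ((z_{α/2} + z_β)/C)² + 3.
(1.960 + 1.036) / 0.6475 = 2.996 / 0.6475 = 4.627.
n = 4.627² + 3 = 21.41 + 3 = 24.4.
Round up.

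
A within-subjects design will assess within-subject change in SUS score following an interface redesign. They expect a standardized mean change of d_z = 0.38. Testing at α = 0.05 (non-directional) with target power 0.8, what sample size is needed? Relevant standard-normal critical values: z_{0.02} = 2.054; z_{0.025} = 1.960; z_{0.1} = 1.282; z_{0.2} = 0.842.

n = 55 pairs

For a paired (one-sample on differences) test: n = ((z_{α/2} + z_β) / d)².
z_{α/2} + z_β = 1.960 + 0.842 = 2.802.
n = (2.802 / 0.38)² = 7.374² = 54.37.
Round up.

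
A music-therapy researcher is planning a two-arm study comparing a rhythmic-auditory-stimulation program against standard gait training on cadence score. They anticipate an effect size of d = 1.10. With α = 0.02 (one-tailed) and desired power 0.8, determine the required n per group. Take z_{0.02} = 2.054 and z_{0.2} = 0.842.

For two independent groups with equal n: n = 2·((z_{α} + z_β) / d)².
z_{α} + z_β = 2.054 + 0.842 = 2.896.
n = 2 × (2.896 / 1.10)² = 2 × 2.633² = 2 × 6.93 = 13.9.
Round up to the next whole participant.

n = 14 per group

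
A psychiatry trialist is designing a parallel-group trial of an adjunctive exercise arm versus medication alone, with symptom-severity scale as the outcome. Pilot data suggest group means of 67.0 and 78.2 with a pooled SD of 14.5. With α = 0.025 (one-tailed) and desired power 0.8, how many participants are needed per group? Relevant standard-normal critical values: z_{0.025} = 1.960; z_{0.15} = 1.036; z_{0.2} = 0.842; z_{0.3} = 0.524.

n = 27 per group

Cohen's d = |M₁ − M₂| / SD_pooled = |67.0 − 78.2| / 14.5 = 11.2 / 14.5 = 0.772.
For two independent groups with equal n: n = 2·((z_{α} + z_β) / d)².
z_{α} + z_β = 1.960 + 0.842 = 2.802.
n = 2 × (2.802 / 0.772)² = 2 × 3.630² = 2 × 13.17 = 26.3.
Round up to the next whole participant.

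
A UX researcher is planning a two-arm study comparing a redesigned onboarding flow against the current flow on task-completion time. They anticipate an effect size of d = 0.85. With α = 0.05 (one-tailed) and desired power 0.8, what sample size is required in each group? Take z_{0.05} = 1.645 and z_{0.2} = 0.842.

n = 18 per group

For two independent groups with equal n: n = 2·((z_{α} + z_β) / d)².
z_{α} + z_β = 1.645 + 0.842 = 2.487.
n = 2 × (2.487 / 0.85)² = 2 × 2.926² = 2 × 8.56 = 17.1.
Round up to the next whole participant.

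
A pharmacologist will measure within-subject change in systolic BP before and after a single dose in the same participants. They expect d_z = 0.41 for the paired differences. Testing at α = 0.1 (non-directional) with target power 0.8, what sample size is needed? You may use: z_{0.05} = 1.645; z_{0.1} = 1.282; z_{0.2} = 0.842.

For a paired (one-sample on differences) test: n = ((z_{α/2} + z_β) / d)².
z_{α/2} + z_β = 1.645 + 0.842 = 2.487.
n = (2.487 / 0.41)² = 6.066² = 36.79.
Round up.

n = 37 pairs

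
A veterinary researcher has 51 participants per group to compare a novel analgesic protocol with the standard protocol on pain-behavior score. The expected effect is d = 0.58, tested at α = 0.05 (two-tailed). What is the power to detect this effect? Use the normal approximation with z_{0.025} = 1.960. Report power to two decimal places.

For two equal groups, power = Φ(d·√(n/2) − z_{α/2}).
d·√(n/2) = 0.58 × √(51/2) = 0.58 × 5.050 = 2.929.
z_β = 2.929 − 1.960 = 0.969.
Power = Φ(0.969) = 0.834.

power ≈ 0.83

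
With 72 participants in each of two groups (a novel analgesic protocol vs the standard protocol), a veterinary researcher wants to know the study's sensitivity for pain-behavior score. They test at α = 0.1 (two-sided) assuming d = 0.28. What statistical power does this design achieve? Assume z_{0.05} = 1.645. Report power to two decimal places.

For two equal groups, power = Φ(d·√(n/2) − z_{α/2}).
d·√(n/2) = 0.28 × √(72/2) = 0.28 × 6.000 = 1.680.
z_β = 1.680 − 1.645 = 0.035.
Power = Φ(0.035) = 0.514.

power ≈ 0.51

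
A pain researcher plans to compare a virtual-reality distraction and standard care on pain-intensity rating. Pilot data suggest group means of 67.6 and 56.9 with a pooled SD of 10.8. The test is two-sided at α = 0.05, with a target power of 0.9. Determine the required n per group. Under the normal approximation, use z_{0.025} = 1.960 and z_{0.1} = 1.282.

Cohen's d = |M₁ − M₂| / SD_pooled = |67.6 − 56.9| / 10.8 = 10.7 / 10.8 = 0.991.
For two independent groups with equal n: n = 2·((z_{α/2} + z_β) / d)².
z_{α/2} + z_β = 1.960 + 1.282 = 3.242.
n = 2 × (3.242 / 0.991)² = 2 × 3.271² = 2 × 10.70 = 21.4.
Round up to the next whole participant.

n = 22 per group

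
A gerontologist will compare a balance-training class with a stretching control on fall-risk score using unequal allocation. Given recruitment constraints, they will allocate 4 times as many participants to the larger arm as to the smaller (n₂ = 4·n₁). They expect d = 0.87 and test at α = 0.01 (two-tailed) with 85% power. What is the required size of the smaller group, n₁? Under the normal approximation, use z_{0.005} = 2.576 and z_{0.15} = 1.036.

With allocation ratio k = n₂/n₁ = 4, Var(x̄₁−x̄₂) = σ²(1/n₁ + 1/(k·n₁)) = σ²·(k+1)/(k·n₁).
So n₁ = (1 + 1/k)·((z_{α/2} + z_β)/d)² = 1.250 × (3.612/0.87)².
n₁ = 1.250 × 17.24 = 21.5.
Round up: n₁ = 22, giving n₂ = 4 × 22 = 88.

n₁ = 22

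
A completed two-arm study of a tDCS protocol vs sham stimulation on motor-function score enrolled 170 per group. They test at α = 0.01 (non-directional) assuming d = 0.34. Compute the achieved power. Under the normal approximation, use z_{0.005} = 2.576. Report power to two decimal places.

power ≈ 0.71

For two equal groups, power = Φ(d·√(n/2) − z_{α/2}).
d·√(n/2) = 0.34 × √(170/2) = 0.34 × 9.220 = 3.135.
z_β = 3.135 − 2.576 = 0.559.
Power = Φ(0.559) = 0.712.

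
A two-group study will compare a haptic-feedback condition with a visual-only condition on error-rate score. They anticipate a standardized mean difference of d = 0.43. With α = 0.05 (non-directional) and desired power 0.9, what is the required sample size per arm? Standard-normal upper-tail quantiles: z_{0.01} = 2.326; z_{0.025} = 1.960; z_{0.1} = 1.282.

For two independent groups with equal n: n = 2·((z_{α/2} + z_β) / d)².
z_{α/2} + z_β = 1.960 + 1.282 = 3.242.
n = 2 × (3.242 / 0.43)² = 2 × 7.540² = 2 × 56.84 = 113.7.
Round up to the next whole participant.

n = 114 per group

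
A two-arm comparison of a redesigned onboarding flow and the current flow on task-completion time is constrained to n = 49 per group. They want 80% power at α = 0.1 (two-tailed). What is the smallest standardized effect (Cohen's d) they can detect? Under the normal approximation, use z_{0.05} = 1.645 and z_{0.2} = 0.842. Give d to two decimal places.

For two independent groups of n = 49 each: d_min = (z_{α/2} + z_β)·√(2/n).
z-sum = 1.645 + 0.842 = 2.487.
d_min = 2.487 × √(2/49) = 2.487 × 0.2020 = 0.502.

d_min ≈ 0.50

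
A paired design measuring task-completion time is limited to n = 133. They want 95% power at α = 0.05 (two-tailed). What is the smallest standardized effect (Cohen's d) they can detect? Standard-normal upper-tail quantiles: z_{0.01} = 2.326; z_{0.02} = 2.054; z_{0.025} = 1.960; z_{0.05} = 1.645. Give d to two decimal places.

d_min ≈ 0.31

For a single sample (or paired design) of n = 133: d_min = (z_{α/2} + z_β)/√n.
z-sum = 1.960 + 1.645 = 3.605.
d_min = 3.605 / √133 = 3.605 / 11.533 = 0.313.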